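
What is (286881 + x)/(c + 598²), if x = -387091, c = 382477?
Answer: -100210/740081 ≈ -0.13540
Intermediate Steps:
(286881 + x)/(c + 598²) = (286881 - 387091)/(382477 + 598²) = -100210/(382477 + 357604) = -100210/740081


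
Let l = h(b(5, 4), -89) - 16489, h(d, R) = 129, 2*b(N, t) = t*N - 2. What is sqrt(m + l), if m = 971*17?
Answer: 7*sqrt(3) ≈ 12.124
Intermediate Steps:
b(N, t) = -1 + N*t/2 (b(N, t) = (t*N - 2)/2 = (N*t - 2)/2 = (-2 + N*t)/2 = -1 + N*t/2)
l = -16360 (l = 129 - 16489 = -16360)
m = 16507
sqrt(m + l) = sqrt(16507 - 16360) = sqrt(147) = 7*sqrt(3)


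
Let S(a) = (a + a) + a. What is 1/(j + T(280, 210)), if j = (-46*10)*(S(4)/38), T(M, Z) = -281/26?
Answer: -494/77099 ≈ -0.0064073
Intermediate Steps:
T(M, Z) = -281/26 (T(M, Z) = -281*1/26 = -281/26)
S(a) = 3*a (S(a) = 2*a + a = 3*a)
j = -2760/19 (j = (-46*10)*((3*4)/38) = -5520/38 = -460*6/19 = -2760/19 ≈ -145.26)
1/(j + T(280, 210)) = 1/(-2760/19 - 281/26) = 1/(-77099/494) = -494/77099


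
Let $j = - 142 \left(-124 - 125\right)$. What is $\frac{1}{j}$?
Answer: $\frac{1}{35358} \approx 2.8282 \cdot 10^{-5}$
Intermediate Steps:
$j = 35358$ ($j = \left(-142\right) \left(-249\right) = 35358$)
$\frac{1}{j} = \frac{1}{35358}$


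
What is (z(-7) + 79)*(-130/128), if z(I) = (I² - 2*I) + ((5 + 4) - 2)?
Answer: -9685/64 ≈ -151.33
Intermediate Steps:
z(I) = 7 + I² - 2*I (z(I) = (I² - 2*I) + (9 - 2) = (I² - 2*I) + 7 = 7 + I² - 2*I)
(z(-7) + 79)*(-130/128) = ((7 + (-7)² - 2*(-7)) + 79)*(-130/128) = ((7 + 49 + 14) + 79)*(-130*1/128) = (70 + 79)*(-65/64) = 149*(-65/64) = -9685/64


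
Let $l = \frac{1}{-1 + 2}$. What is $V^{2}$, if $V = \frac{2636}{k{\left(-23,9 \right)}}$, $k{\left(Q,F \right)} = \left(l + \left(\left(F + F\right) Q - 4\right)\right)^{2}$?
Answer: $\frac{6948496}{30237384321} \approx 0.0002298$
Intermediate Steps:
$l = 1$ ($l = 1^{-1} = 1$)
$k{\left(Q,F \right)} = \left(-3 + 2 F Q\right)^{2}$ ($k{\left(Q,F \right)} = \left(1 + \left(\left(F + F\right) Q - 4\right)\right)^{2} = \left(1 + \left(2 F Q - 4\right)\right)^{2} = \left(1 + \left(-4 + 2 F Q\right)\right)^{2} = \left(-3 + 2 F Q\right)^{2}$)
$V = \frac{2636}{173889}$ ($V = \frac{2636}{\left(-3 + 2 \cdot 9 \left(-23\right)\right)^{2}} = \frac{2636}{\left(-3 - 414\right)^{2}} = \frac{2636}{\left(-417\right)^{2}} = \frac{2636}{173889} \approx 0.015159$)
$V^{2} = \left(\frac{2636}{173889}\right)^{2} = \frac{6948496}{30237384321}$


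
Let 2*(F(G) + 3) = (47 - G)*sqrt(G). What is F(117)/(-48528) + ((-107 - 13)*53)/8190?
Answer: -1143013/1472016 + 35*sqrt(13)/16176 ≈ -0.76869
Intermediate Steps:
F(G) = -3 + sqrt(G)*(47 - G)/2 (F(G) = -3 + ((47 - G)*sqrt(G))/2 = -3 + (sqrt(G)*(47 - G))/2 = -3 + sqrt(G)*(47 - G)/2)
F(117)/(-48528) + ((-107 - 13)*53)/8190 = (-3 - 351*sqrt(13)/2 + 47*sqrt(117)/2)/(-48528) + ((-107 - 13)*53)/8190 = (-3 - 351*sqrt(13)/2 + 47*(3*sqrt(13))/2)*(-1/48528) - 120*53*(1/8190) = (-3 - 351*sqrt(13)/2 + 141*sqrt(13)/2)*(-1/48528) - 6360*1/8190 = (-3 - 105*sqrt(13))*(-1/48528) - 212/273 = (1/16176 + 35*sqrt(13)/16176) - 212/273 = -1143013/1472016 + 35*sqrt(13)/16176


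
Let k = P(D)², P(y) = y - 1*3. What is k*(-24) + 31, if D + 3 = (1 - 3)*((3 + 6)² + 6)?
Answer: -777569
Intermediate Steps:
D = -177 (D = -3 + (1 - 3)*((3 + 6)² + 6) = -3 - 2*(9² + 6) = -3 - 2*(81 + 6) = -3 - 2*87 = -3 - 174 = -177)
P(y) = -3 + y (P(y) = y - 3 = -3 + y)
k = 32400 (k = (-3 - 177)² = (-180)² = 32400)
k*(-24) + 31 = 32400*(-24) + 31 = -777600 + 31 = -777569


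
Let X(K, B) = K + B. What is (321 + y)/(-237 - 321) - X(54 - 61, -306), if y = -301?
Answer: 87317/279 ≈ 312.96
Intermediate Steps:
X(K, B) = B + K
(321 + y)/(-237 - 321) - X(54 - 61, -306) = (321 - 301)/(-237 - 321) - (-306 + (54 - 61)) = 20/(-558) - (-306 - 7) = 20*(-1/558) - 1*(-313) = -10/279 + 313 = 87317/279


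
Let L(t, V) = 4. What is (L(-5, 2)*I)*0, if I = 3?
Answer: 0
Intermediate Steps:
(L(-5, 2)*I)*0 = (4*3)*0 = 12*0 = 0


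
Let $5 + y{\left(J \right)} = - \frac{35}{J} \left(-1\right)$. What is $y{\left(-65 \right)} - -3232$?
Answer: $\frac{41944}{13} \approx 3226.5$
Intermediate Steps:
$y{\left(J \right)} = -5 + \frac{35}{J}$ ($y{\left(J \right)} = -5 + - \frac{35}{J} \left(-1\right) = -5 + \frac{35}{J}$)
$y{\left(-65 \right)} - -3232 = \left(-5 + \frac{35}{-65}\right) - -3232 = \left(-5 + 35 \left(- \frac{1}{65}\right)\right) + 3232 = \left(-5 - \frac{7}{13}\right) + 3232 = - \frac{72}{13} + 3232 = \frac{41944}{13}$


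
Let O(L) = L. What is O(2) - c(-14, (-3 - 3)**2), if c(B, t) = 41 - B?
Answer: -53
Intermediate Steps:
O(2) - c(-14, (-3 - 3)**2) = 2 - (41 - 1*(-14)) = 2 - (41 + 14) = 2 - 1*55 = 2 - 55 = -53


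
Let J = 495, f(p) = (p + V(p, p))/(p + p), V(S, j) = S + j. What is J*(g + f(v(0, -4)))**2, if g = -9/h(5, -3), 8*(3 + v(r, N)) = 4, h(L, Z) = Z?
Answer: 40095/4 ≈ 10024.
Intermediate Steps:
v(r, N) = -5/2 (v(r, N) = -3 + (1/8)*4 = -3 + 1/2 = -5/2)
f(p) = 3/2 (f(p) = (p + (p + p))/(p + p) = (p + 2*p)/((2*p)) = (3*p)*(1/(2*p)) = 3/2)
g = 3 (g = -9/(-3) = -9*(-1/3) = 3)
J*(g + f(v(0, -4)))**2 = 495*(3 + 3/2)**2 = 495*(9/2)**2 = 495*(81/4) = 40095/4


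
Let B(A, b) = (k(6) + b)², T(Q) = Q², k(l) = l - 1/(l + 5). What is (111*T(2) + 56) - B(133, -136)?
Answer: -1987261/121 ≈ -16424.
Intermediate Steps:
k(l) = l - 1/(5 + l)
B(A, b) = (65/11 + b)² (B(A, b) = ((-1 + 6² + 5*6)/(5 + 6) + b)² = ((-1 + 36 + 30)/11 + b)² = ((1/11)*65 + b)² = (65/11 + b)²)
(111*T(2) + 56) - B(133, -136) = (111*2² + 56) - (65 + 11*(-136))²/121 = (111*4 + 56) - (65 - 1496)²/121 = (444 + 56) - (-1431)²/121 = 500 - 2047761/121 = -1987261/121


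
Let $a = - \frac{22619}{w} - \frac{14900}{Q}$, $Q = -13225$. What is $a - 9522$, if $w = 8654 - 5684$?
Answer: $- \frac{14970495191}{1571130} \approx -9528.5$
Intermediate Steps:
$w = 2970$ ($w = 8654 - 5684 = 2970$)
$a = - \frac{10195331}{1571130}$ ($a = - \frac{22619}{2970} - \frac{14900}{-13225} = \left(-22619\right) \frac{1}{2970} - - \frac{596}{529} = - \frac{22619}{2970} + \frac{596}{529} = - \frac{10195331}{1571130} \approx -6.4892$)
$a - 9522 = - \frac{10195331}{1571130} - 9522 = - \frac{14970495191}{1571130}$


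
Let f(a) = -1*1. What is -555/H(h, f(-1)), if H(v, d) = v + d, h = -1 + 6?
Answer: -555/4 ≈ -138.75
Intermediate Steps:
f(a) = -1
h = 5
H(v, d) = d + v
-555/H(h, f(-1)) = -555/(-1 + 5) = -555/4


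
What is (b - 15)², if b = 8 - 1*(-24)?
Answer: 289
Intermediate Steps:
b = 32 (b = 8 + 24 = 32)
(b - 15)² = (32 - 15)² = 17² = 289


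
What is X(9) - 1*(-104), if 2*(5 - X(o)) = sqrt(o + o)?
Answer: 109 - 3*sqrt(2)/2 ≈ 106.88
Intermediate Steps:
X(o) = 5 - sqrt(2)*sqrt(o)/2 (X(o) = 5 - sqrt(o + o)/2 = 5 - sqrt(2)*sqrt(o)/2)
X(9) - 1*(-104) = (5 - sqrt(2)*sqrt(9)/2) - 1*(-104) = (5 - 1/2*sqrt(2)*3) + 104 = (5 - 3*sqrt(2)/2) + 104 = 109 - 3*sqrt(2)/2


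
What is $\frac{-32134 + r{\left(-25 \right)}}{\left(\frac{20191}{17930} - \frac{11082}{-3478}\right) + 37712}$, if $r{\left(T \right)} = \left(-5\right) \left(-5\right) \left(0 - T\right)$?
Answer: $- \frac{982459127430}{1176004804519} \approx -0.83542$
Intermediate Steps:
$r{\left(T \right)} = - 25 T$ ($r{\left(T \right)} = 25 \left(- T\right) = - 25 T$)
$\frac{-32134 + r{\left(-25 \right)}}{\left(\frac{20191}{17930} - \frac{11082}{-3478}\right) + 37712} = \frac{-32134 - -625}{\left(\frac{20191}{17930} - \frac{11082}{-3478}\right) + 37712} = \frac{-32134 + 625}{\left(20191 \cdot \frac{1}{17930} - - \frac{5541}{1739}\right) + 37712} = - \frac{31509}{\left(\frac{20191}{17930} + \frac{5541}{1739}\right) + 37712} = - \frac{31509}{\frac{134462279}{31180270} + 37712} = - \frac{31509}{\frac{1176004804519}{31180270}} = \left(-31509\right) \frac{31180270}{1176004804519} = - \frac{982459127430}{1176004804519}$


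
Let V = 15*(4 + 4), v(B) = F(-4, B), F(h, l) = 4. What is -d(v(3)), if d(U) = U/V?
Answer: -1/30 ≈ -0.033333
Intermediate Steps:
v(B) = 4
V = 120 (V = 15*8 = 120)
d(U) = U/120
-d(v(3)) = -4/120 = -1*1/30 = -1/30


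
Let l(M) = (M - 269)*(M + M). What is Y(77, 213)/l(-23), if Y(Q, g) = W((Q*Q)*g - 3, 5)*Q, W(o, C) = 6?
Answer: 231/6716 ≈ 0.034395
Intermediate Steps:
Y(Q, g) = 6*Q
l(M) = 2*M*(-269 + M) (l(M) = (-269 + M)*(2*M) = 2*M*(-269 + M))
Y(77, 213)/l(-23) = (6*77)/((2*(-23)*(-269 - 23))) = 462/((2*(-23)*(-292))) = 462/13432 = 462*(1/13432) = 231/6716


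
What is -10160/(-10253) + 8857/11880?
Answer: 211511621/121805640 ≈ 1.7365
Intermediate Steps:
-10160/(-10253) + 8857/11880 = -10160*(-1/10253) + 8857*(1/11880) = 10160/10253 + 8857/11880 = 211511621/121805640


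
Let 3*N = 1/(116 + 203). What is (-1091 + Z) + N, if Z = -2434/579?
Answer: -67428348/61567 ≈ -1095.2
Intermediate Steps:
Z = -2434/579 (Z = -2434*1/579 = -2434/579 ≈ -4.2038)
N = 1/957 (N = 1/(3*(116 + 203)) = (⅓)/319 = (⅓)*(1/319) = 1/957 ≈ 0.0010449)
(-1091 + Z) + N = (-1091 - 2434/579) + 1/957 = -634123/579 + 1/957 = -67428348/61567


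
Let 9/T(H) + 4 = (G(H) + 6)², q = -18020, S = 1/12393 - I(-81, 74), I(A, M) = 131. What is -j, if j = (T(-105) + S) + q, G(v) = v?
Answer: 2203789404037/121414221 ≈ 18151.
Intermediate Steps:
S = -1623482/12393 (S = 1/12393 - 1*131 = 1/12393 - 131 = -1623482/12393 ≈ -131.00)
T(H) = 9/(-4 + (6 + H)²) (T(H) = 9/(-4 + (H + 6)²) = 9/(-4 + (6 + H)²))
j = -2203789404037/121414221 (j = (9/(-4 + (6 - 105)²) - 1623482/12393) - 18020 = (9/(-4 + (-99)²) - 1623482/12393) - 18020 = (9/(-4 + 9801) - 1623482/12393) - 18020 = (9/9797 - 1623482/12393) - 18020 = -15905141617/121414221 - 18020 = -2203789404037/121414221 ≈ -18151.)
-j = -1*(-2203789404037/121414221) = 2203789404037/121414221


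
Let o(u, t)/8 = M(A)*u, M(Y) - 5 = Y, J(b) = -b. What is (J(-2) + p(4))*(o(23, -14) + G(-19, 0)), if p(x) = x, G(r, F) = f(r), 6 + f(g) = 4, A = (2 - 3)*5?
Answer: -12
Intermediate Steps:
A = -5 (A = -1*5 = -5)
M(Y) = 5 + Y
f(g) = -2 (f(g) = -6 + 4 = -2)
G(r, F) = -2
o(u, t) = 0 (o(u, t) = 8*((5 - 5)*u) = 8*(0*u) = 8*0 = 0)
(J(-2) + p(4))*(o(23, -14) + G(-19, 0)) = (-1*(-2) + 4)*(0 - 2) = (2 + 4)*(-2) = 6*(-2) = -12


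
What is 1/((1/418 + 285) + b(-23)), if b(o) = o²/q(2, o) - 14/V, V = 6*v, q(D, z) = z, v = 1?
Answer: 1254/325625 ≈ 0.0038511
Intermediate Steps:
V = 6 (V = 6*1 = 6)
b(o) = -7/3 + o (b(o) = o²/o - 14/6 = o - 14*⅙ = o - 7/3 = -7/3 + o)
1/((1/418 + 285) + b(-23)) = 1/((1/418 + 285) + (-7/3 - 23)) = 1/((1/418 + 285) - 76/3) = 1/(119131/418 - 76/3) = 1/(325625/1254) = 1254/325625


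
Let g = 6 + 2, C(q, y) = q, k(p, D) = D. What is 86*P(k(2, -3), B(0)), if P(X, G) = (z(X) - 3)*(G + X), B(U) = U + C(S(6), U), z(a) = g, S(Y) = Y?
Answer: 1290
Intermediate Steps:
g = 8
z(a) = 8
B(U) = 6 + U (B(U) = U + 6 = 6 + U)
P(X, G) = 5*G + 5*X (P(X, G) = (8 - 3)*(G + X) = 5*(G + X) = 5*G + 5*X)
86*P(k(2, -3), B(0)) = 86*(5*(6 + 0) + 5*(-3)) = 86*(5*6 - 15) = 86*(30 - 15) = 86*15 = 1290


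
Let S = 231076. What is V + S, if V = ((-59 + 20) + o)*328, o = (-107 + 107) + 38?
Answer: 230748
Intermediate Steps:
o = 38 (o = 0 + 38 = 38)
V = -328 (V = ((-59 + 20) + 38)*328 = (-39 + 38)*328 = -1*328 = -328)
V + S = -328 + 231076 = 230748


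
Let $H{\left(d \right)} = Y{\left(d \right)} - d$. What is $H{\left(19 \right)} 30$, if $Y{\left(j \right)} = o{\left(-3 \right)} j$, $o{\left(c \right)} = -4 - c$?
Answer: $-1140$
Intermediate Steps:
$Y{\left(j \right)} = - j$ ($Y{\left(j \right)} = \left(-4 - -3\right) j = \left(-4 + 3\right) j = - j$)
$H{\left(d \right)} = - 2 d$ ($H{\left(d \right)} = - d - d = - 2 d$)
$H{\left(19 \right)} 30 = \left(-2\right) 19 \cdot 30 = \left(-38\right) 30 = -1140$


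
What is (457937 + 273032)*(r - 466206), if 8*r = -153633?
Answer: -2838558029289/8 ≈ -3.5482e+11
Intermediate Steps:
r = -153633/8 (r = (⅛)*(-153633) = -153633/8 ≈ -19204.)
(457937 + 273032)*(r - 466206) = (457937 + 273032)*(-153633/8 - 466206) = 730969*(-3883281/8) = -2838558029289/8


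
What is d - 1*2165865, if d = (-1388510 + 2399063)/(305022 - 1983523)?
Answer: -3635407578918/1678501 ≈ -2.1659e+6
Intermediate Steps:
d = -1010553/1678501 (d = 1010553/(-1678501) = 1010553*(-1/1678501) = -1010553/1678501 ≈ -0.60206)
d - 1*2165865 = -1010553/1678501 - 1*2165865 = -1010553/1678501 - 2165865 = -3635407578918/1678501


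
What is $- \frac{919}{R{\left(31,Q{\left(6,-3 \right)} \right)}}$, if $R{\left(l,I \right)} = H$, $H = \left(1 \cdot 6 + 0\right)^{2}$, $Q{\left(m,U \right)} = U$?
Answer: $- \frac{919}{36} \approx -25.528$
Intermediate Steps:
$H = 36$ ($H = \left(6 + 0\right)^{2} = 6^{2} = 36$)
$R{\left(l,I \right)} = 36$
$- \frac{919}{R{\left(31,Q{\left(6,-3 \right)} \right)}} = - \frac{919}{36}$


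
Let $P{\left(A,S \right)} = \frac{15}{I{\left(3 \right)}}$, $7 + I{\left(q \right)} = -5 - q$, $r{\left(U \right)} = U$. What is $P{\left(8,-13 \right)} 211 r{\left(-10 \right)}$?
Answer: $2110$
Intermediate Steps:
$I{\left(q \right)} = -12 - q$ ($I{\left(q \right)} = -7 - \left(5 + q\right) = -12 - q$)
$P{\left(A,S \right)} = -1$ ($P{\left(A,S \right)} = \frac{15}{-12 - 3} = \frac{15}{-15} = 15 \left(- \frac{1}{15}\right) = -1$)
$P{\left(8,-13 \right)} 211 r{\left(-10 \right)} = \left(-1\right) 211 \left(-10\right) = \left(-211\right) \left(-10\right) = 2110$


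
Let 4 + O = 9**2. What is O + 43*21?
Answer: 980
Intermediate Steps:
O = 77 (O = -4 + 9**2 = -4 + 81 = 77)
O + 43*21 = 77 + 43*21 = 77 + 903 = 980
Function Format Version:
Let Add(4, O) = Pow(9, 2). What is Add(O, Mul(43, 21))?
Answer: 980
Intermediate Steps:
O = 77 (O = Add(-4, Pow(9, 2)) = Add(-4, 81) = 77)
Add(O, Mul(43, 21)) = Add(77, Mul(43, 21)) = Add(77, 903) = 980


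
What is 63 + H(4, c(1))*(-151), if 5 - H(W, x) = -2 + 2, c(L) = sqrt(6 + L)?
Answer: -692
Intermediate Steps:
H(W, x) = 5 (H(W, x) = 5 - (-2 + 2) = 5 - 1*0 = 5 + 0 = 5)
63 + H(4, c(1))*(-151) = 63 + 5*(-151) = 63 - 755 = -692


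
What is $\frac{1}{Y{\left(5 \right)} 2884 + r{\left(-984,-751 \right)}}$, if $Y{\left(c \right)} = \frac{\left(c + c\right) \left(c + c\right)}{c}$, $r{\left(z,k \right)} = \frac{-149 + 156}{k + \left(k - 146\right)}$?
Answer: $\frac{1648}{95056633} \approx 1.7337 \cdot 10^{-5}$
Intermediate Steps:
$r{\left(z,k \right)} = \frac{7}{-146 + 2 k}$ ($r{\left(z,k \right)} = \frac{7}{k + \left(-146 + k\right)} = \frac{7}{-146 + 2 k}$)
$Y{\left(c \right)} = 4 c$ ($Y{\left(c \right)} = \frac{2 c 2 c}{c} = \frac{4 c^{2}}{c} = 4 c$)
$\frac{1}{Y{\left(5 \right)} 2884 + r{\left(-984,-751 \right)}} = \frac{1}{4 \cdot 5 \cdot 2884 + \frac{7}{2 \left(-73 - 751\right)}} = \frac{1}{20 \cdot 2884 + \frac{7}{2 \left(-824\right)}} = \frac{1}{57680 + \frac{7}{2} \left(- \frac{1}{824}\right)} = \frac{1}{57680 - \frac{7}{1648}} = \frac{1}{\frac{95056633}{1648}} = \frac{1648}{95056633}$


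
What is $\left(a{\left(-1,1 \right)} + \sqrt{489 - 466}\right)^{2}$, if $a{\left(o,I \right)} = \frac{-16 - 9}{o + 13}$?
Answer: $\frac{3937}{144} - \frac{25 \sqrt{23}}{6} \approx 7.3576$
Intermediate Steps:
$a{\left(o,I \right)} = - \frac{25}{13 + o}$
$\left(a{\left(-1,1 \right)} + \sqrt{489 - 466}\right)^{2} = \left(- \frac{25}{13 - 1} + \sqrt{489 - 466}\right)^{2} = \left(- \frac{25}{12} + \sqrt{23}\right)^{2}$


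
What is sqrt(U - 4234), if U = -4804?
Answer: I*sqrt(9038) ≈ 95.068*I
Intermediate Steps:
sqrt(U - 4234) = sqrt(-4804 - 4234) = sqrt(-9038) = I*sqrt(9038)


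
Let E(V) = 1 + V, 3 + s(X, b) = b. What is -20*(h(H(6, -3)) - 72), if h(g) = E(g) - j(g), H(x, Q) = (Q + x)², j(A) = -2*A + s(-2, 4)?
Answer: 900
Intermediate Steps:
s(X, b) = -3 + b
j(A) = 1 - 2*A (j(A) = -2*A + (-3 + 4) = -2*A + 1 = 1 - 2*A)
h(g) = 3*g (h(g) = (1 + g) - (1 - 2*g) = (1 + g) + (-1 + 2*g) = 3*g)
-20*(h(H(6, -3)) - 72) = -20*(3*(-3 + 6)² - 72) = -20*(3*3² - 72) = -20*(3*9 - 72) = -20*(27 - 72) = -20*(-45) = 900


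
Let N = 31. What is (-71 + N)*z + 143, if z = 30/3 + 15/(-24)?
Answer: -232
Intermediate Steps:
z = 75/8 (z = 30*(⅓) + 15*(-1/24) = 10 - 5/8 = 75/8 ≈ 9.3750)
(-71 + N)*z + 143 = (-71 + 31)*(75/8) + 143 = -40*75/8 + 143 = -375 + 143 = -232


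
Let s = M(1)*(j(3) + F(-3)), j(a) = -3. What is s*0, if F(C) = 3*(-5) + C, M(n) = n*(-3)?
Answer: 0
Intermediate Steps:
M(n) = -3*n
F(C) = -15 + C
s = 63 (s = (-3*1)*(-3 + (-15 - 3)) = -3*(-3 - 18) = -3*(-21) = 63)
s*0 = 63*0 = 0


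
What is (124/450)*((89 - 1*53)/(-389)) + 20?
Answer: 194252/9725 ≈ 19.974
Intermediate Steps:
(124/450)*((89 - 1*53)/(-389)) + 20 = (124*(1/450))*((89 - 53)*(-1/389)) + 20 = 62*(36*(-1/389))/225 + 20 = (62/225)*(-36/389) + 20 = -248/9725 + 20 = 194252/9725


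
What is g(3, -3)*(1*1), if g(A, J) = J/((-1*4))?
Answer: ¾ ≈ 0.75000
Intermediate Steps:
g(A, J) = -J/4 (g(A, J) = J/(-4) = J*(-¼) = -J/4)
g(3, -3)*(1*1) = (-¼*(-3))*(1*1) = (¾)*1 = ¾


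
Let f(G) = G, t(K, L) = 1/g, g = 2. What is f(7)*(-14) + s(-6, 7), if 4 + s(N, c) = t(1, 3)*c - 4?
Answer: -205/2 ≈ -102.50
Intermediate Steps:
t(K, L) = 1/2
s(N, c) = -8 + c/2 (s(N, c) = -4 + (c/2 - 4) = -4 + (-4 + c/2) = -8 + c/2)
f(7)*(-14) + s(-6, 7) = 7*(-14) + (-8 + (1/2)*7) = -98 + (-8 + 7/2) = -98 - 9/2 = -205/2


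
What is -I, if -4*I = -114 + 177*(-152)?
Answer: -13509/2 ≈ -6754.5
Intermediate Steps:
I = 13509/2 (I = -(-114 + 177*(-152))/4 = -(-114 - 26904)/4 = -1/4*(-27018) = 13509/2 ≈ 6754.5)
-I = -1*13509/2 = -13509/2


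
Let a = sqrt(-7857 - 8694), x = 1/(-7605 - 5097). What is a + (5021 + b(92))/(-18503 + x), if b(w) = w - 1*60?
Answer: -64183206/235025107 + 3*I*sqrt(1839) ≈ -0.27309 + 128.65*I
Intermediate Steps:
x = -1/12702 (x = 1/(-12702) = -1/12702 ≈ -7.8728e-5)
b(w) = -60 + w (b(w) = w - 60 = -60 + w)
a = 3*I*sqrt(1839) (a = sqrt(-16551) = 3*I*sqrt(1839) ≈ 128.65*I)
a + (5021 + b(92))/(-18503 + x) = 3*I*sqrt(1839) + (5021 + (-60 + 92))/(-18503 - 1/12702) = 3*I*sqrt(1839) + (5021 + 32)/(-235025107/12702) = 3*I*sqrt(1839) + 5053*(-12702/235025107) = 3*I*sqrt(1839) - 64183206/235025107 = -64183206/235025107 + 3*I*sqrt(1839)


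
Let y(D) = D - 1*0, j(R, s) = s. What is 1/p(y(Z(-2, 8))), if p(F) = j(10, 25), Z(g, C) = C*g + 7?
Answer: 1/25 ≈ 0.040000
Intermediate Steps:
Z(g, C) = 7 + C*g
y(D) = D (y(D) = D + 0 = D)
p(F) = 25
1/p(y(Z(-2, 8))) = 1/25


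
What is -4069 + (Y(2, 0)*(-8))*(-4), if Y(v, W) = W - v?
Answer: -4133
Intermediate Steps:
-4069 + (Y(2, 0)*(-8))*(-4) = -4069 + ((0 - 1*2)*(-8))*(-4) = -4069 + ((0 - 2)*(-8))*(-4) = -4069 - 2*(-8)*(-4) = -4069 + 16*(-4) = -4069 - 64 = -4133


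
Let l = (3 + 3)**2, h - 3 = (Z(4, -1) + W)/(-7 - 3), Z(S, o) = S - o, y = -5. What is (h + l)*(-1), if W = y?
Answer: -39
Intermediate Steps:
W = -5
h = 3 (h = 3 + ((4 - 1*(-1)) - 5)/(-7 - 3) = 3 + ((4 + 1) - 5)/(-10) = 3 + (5 - 5)*(-1/10) = 3 + 0*(-1/10) = 3 + 0 = 3)
l = 36 (l = 6**2 = 36)
(h + l)*(-1) = (3 + 36)*(-1) = 39*(-1) = -39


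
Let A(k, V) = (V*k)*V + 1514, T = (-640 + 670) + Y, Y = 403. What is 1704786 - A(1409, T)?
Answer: -262468729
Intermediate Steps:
T = 433 (T = (-640 + 670) + 403 = 30 + 403 = 433)
A(k, V) = 1514 + k*V**2 (A(k, V) = k*V**2 + 1514 = 1514 + k*V**2)
1704786 - A(1409, T) = 1704786 - (1514 + 1409*433**2) = 1704786 - (1514 + 1409*187489) = 1704786 - (1514 + 264172001) = 1704786 - 1*264173515 = 1704786 - 264173515 = -262468729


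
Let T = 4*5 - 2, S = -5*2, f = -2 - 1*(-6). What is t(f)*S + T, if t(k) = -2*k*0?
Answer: 18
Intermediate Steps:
f = 4 (f = -2 + 6 = 4)
S = -10
T = 18 (T = 20 - 2 = 18)
t(k) = 0
t(f)*S + T = 0*(-10) + 18 = 0 + 18 = 18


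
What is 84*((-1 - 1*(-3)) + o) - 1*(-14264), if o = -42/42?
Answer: 14348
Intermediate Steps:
o = -1 (o = -42*1/42 = -1)
84*((-1 - 1*(-3)) + o) - 1*(-14264) = 84*((-1 - 1*(-3)) - 1) - 1*(-14264) = 84*((-1 + 3) - 1) + 14264 = 84*(2 - 1) + 14264 = 84*1 + 14264 = 84 + 14264 = 14348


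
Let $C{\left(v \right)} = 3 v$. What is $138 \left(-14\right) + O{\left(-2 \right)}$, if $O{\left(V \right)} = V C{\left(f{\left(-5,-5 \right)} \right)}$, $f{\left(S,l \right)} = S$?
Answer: $-1902$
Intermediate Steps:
$O{\left(V \right)} = - 15 V$ ($O{\left(V \right)} = V 3 \left(-5\right) = V \left(-15\right) = - 15 V$)
$138 \left(-14\right) + O{\left(-2 \right)} = 138 \left(-14\right) - -30 = -1932 + 30 = -1902$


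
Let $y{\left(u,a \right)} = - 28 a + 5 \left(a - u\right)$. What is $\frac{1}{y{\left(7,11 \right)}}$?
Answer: $- \frac{1}{288} \approx -0.0034722$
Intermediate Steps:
$y{\left(u,a \right)} = - 23 a - 5 u$ ($y{\left(u,a \right)} = - 28 a + \left(- 5 u + 5 a\right) = - 23 a - 5 u$)
$\frac{1}{y{\left(7,11 \right)}} = \frac{1}{\left(-23\right) 11 - 35} = \frac{1}{-253 - 35} = \frac{1}{-288} = - \frac{1}{288}$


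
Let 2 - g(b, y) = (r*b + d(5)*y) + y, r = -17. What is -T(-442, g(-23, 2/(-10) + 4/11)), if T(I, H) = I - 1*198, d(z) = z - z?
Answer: 640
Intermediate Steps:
d(z) = 0
g(b, y) = 2 - y + 17*b (g(b, y) = 2 - ((-17*b + 0*y) + y) = 2 - ((-17*b + 0) + y) = 2 - (-17*b + y) = 2 - (y - 17*b) = 2 + (-y + 17*b) = 2 - y + 17*b)
T(I, H) = -198 + I (T(I, H) = I - 198 = -198 + I)
-T(-442, g(-23, 2/(-10) + 4/11)) = -(-198 - 442) = -1*(-640) = 640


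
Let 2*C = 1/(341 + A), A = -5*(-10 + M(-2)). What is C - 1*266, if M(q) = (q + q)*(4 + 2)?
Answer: -271851/1022 ≈ -266.00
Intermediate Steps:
M(q) = 12*q (M(q) = (2*q)*6 = 12*q)
A = 170 (A = -5*(-10 + 12*(-2)) = -5*(-10 - 24) = -5*(-34) = 170)
C = 1/1022 (C = 1/(2*(341 + 170)) = (½)/511 = (½)*(1/511) = 1/1022 ≈ 0.00097847)
C - 1*266 = 1/1022 - 1*266 = 1/1022 - 266 = -271851/1022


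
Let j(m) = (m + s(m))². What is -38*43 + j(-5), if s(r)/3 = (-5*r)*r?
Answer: 142766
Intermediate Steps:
s(r) = -15*r² (s(r) = 3*((-5*r)*r) = 3*(-5*r²) = -15*r²)
j(m) = (m - 15*m²)²
-38*43 + j(-5) = -38*43 + (-5)²*(-1 + 15*(-5))² = -1634 + 25*(-1 - 75)² = -1634 + 25*(-76)² = -1634 + 25*5776 = -1634 + 144400 = 142766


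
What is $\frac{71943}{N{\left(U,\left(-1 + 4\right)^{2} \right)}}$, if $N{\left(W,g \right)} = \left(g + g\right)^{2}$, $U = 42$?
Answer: $\frac{23981}{108} \approx 222.05$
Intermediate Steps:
$N{\left(W,g \right)} = 4 g^{2}$ ($N{\left(W,g \right)} = \left(2 g\right)^{2} = 4 g^{2}$)
$\frac{71943}{N{\left(U,\left(-1 + 4\right)^{2} \right)}} = \frac{71943}{4 \left(\left(-1 + 4\right)^{2}\right)^{2}} = \frac{71943}{4 \left(3^{2}\right)^{2}} = \frac{71943}{4 \cdot 9^{2}} = \frac{71943}{4 \cdot 81} = \frac{71943}{324} = 71943 \cdot \frac{1}{324} = \frac{23981}{108}$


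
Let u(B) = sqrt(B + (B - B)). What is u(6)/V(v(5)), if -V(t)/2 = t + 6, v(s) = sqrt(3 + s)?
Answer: -3*sqrt(6)/28 + sqrt(3)/14 ≈ -0.13873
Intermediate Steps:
V(t) = -12 - 2*t (V(t) = -2*(t + 6) = -2*(6 + t) = -12 - 2*t)
u(B) = sqrt(B) (u(B) = sqrt(B + 0) = sqrt(B))
u(6)/V(v(5)) = sqrt(6)/(-12 - 2*sqrt(3 + 5)) = sqrt(6)/(-12 - 4*sqrt(2))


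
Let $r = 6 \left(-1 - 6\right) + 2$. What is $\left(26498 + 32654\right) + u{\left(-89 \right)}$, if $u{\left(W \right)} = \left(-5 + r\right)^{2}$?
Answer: $61177$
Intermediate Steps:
$r = -40$ ($r = 6 \left(-1 - 6\right) + 2 = 6 \left(-7\right) + 2 = -42 + 2 = -40$)
$u{\left(W \right)} = 2025$ ($u{\left(W \right)} = \left(-5 - 40\right)^{2} = \left(-45\right)^{2} = 2025$)
$\left(26498 + 32654\right) + u{\left(-89 \right)} = \left(26498 + 32654\right) + 2025 = 59152 + 2025 = 61177$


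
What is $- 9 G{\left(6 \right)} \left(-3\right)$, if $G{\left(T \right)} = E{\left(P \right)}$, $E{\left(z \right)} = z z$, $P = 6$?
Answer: $972$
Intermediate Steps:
$E{\left(z \right)} = z^{2}$
$G{\left(T \right)} = 36$ ($G{\left(T \right)} = 6^{2} = 36$)
$- 9 G{\left(6 \right)} \left(-3\right) = \left(-9\right) 36 \left(-3\right) = \left(-324\right) \left(-3\right) = 972$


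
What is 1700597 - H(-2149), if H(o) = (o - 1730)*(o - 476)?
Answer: -8481778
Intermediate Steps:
H(o) = (-1730 + o)*(-476 + o)
1700597 - H(-2149) = 1700597 - (823480 + (-2149)**2 - 2206*(-2149)) = 1700597 - (823480 + 4618201 + 4740694) = 1700597 - 1*10182375 = 1700597 - 10182375 = -8481778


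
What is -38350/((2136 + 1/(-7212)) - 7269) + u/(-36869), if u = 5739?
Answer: 9984782222217/1364860774193 ≈ 7.3156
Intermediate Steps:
-38350/((2136 + 1/(-7212)) - 7269) + u/(-36869) = -38350/((2136 + 1/(-7212)) - 7269) + 5739/(-36869) = -38350/((2136 - 1/7212) - 7269) + 5739*(-1/36869) = -38350/(15404831/7212 - 7269) - 5739/36869 = -38350/(-37019197/7212) - 5739/36869 = -38350*(-7212/37019197) - 5739/36869 = 276580200/37019197 - 5739/36869 = 9984782222217/1364860774193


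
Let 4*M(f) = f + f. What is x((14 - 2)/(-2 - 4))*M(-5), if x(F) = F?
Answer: 5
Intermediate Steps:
M(f) = f/2 (M(f) = (f + f)/4 = (2*f)/4 = f/2)
x((14 - 2)/(-2 - 4))*M(-5) = ((14 - 2)/(-2 - 4))*((½)*(-5)) = (12/(-6))*(-5/2) = (12*(-⅙))*(-5/2) = -2*(-5/2) = 5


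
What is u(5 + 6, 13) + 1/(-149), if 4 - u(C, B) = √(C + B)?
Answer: 595/149 - 2*√6 ≈ -0.90569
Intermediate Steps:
u(C, B) = 4 - √(B + C) (u(C, B) = 4 - √(C + B) = 4 - √(B + C))
u(5 + 6, 13) + 1/(-149) = (4 - √(13 + (5 + 6))) + 1/(-149) = (4 - √(13 + 11)) - 1/149 = (4 - √24) - 1/149 = (4 - 2*√6) - 1/149 = 595/149 - 2*√6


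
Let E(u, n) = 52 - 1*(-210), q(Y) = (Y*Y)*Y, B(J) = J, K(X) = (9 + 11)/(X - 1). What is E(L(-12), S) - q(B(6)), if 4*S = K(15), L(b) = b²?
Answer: 46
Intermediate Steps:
K(X) = 20/(-1 + X)
q(Y) = Y³ (q(Y) = Y²*Y = Y³)
S = 5/14 (S = (20/(-1 + 15))/4 = (20/14)/4 = (20*(1/14))/4 = (¼)*(10/7) = 5/14 ≈ 0.35714)
E(u, n) = 262 (E(u, n) = 52 + 210 = 262)
E(L(-12), S) - q(B(6)) = 262 - 1*6³ = 262 - 1*216 = 262 - 216 = 46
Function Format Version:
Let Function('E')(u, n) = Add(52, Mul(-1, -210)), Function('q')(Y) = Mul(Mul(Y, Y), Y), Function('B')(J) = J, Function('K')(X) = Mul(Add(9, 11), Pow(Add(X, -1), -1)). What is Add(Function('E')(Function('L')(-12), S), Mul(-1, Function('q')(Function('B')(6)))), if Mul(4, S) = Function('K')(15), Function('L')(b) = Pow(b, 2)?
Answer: 46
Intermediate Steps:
Function('K')(X) = Mul(20, Pow(Add(-1, X), -1))
Function('q')(Y) = Pow(Y, 3) (Function('q')(Y) = Mul(Pow(Y, 2), Y) = Pow(Y, 3))
S = Rational(5, 14) (S = Mul(Rational(1, 4), Mul(20, Pow(Add(-1, 15), -1))) = Mul(Rational(1, 4), Mul(20, Pow(14, -1))) = Mul(Rational(1, 4), Mul(20, Rational(1, 14))) = Mul(Rational(1, 4), Rational(10, 7)) = Rational(5, 14) ≈ 0.35714)
Function('E')(u, n) = 262 (Function('E')(u, n) = Add(52, 210) = 262)
Add(Function('E')(Function('L')(-12), S), Mul(-1, Function('q')(Function('B')(6)))) = Add(262, Mul(-1, Pow(6, 3))) = Add(262, Mul(-1, 216)) = Add(262, -216) = 46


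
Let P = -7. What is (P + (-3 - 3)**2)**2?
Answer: 841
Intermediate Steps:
(P + (-3 - 3)**2)**2 = (-7 + (-3 - 3)**2)**2 = (-7 + (-6)**2)**2 = (-7 + 36)**2 = 29**2 = 841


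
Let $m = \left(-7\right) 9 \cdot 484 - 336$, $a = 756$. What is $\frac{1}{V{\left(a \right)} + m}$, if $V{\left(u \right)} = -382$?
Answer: $- \frac{1}{31210} \approx -3.2041 \cdot 10^{-5}$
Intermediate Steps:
$m = -30828$ ($m = \left(-63\right) 484 - 336 = -30492 - 336 = -30828$)
$\frac{1}{V{\left(a \right)} + m} = \frac{1}{-382 - 30828} = \frac{1}{-31210} = - \frac{1}{31210}$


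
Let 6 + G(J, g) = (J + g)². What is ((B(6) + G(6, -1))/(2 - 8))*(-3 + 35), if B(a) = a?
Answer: -400/3 ≈ -133.33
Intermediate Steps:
G(J, g) = -6 + (J + g)²
((B(6) + G(6, -1))/(2 - 8))*(-3 + 35) = ((6 + (-6 + (6 - 1)²))/(2 - 8))*(-3 + 35) = ((6 + (-6 + 5²))/(-6))*32 = ((6 + (-6 + 25))*(-⅙))*32 = ((6 + 19)*(-⅙))*32 = (25*(-⅙))*32 = -25/6*32 = -400/3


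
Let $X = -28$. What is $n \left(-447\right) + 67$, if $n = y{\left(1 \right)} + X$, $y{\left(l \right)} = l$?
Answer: $12136$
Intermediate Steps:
$n = -27$ ($n = 1 - 28 = -27$)
$n \left(-447\right) + 67 = \left(-27\right) \left(-447\right) + 67 = 12069 + 67 = 12136$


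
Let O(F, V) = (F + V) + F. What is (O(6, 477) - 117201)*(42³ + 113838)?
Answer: -21933219312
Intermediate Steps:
O(F, V) = V + 2*F
(O(6, 477) - 117201)*(42³ + 113838) = ((477 + 2*6) - 117201)*(42³ + 113838) = ((477 + 12) - 117201)*(74088 + 113838) = (489 - 117201)*187926 = -116712*187926 = -21933219312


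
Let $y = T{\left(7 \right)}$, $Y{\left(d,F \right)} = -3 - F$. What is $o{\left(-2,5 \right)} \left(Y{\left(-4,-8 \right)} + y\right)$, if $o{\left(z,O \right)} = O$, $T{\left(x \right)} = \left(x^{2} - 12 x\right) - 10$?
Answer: $-200$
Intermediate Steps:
$T{\left(x \right)} = -10 + x^{2} - 12 x$
$y = -45$ ($y = -10 + 7^{2} - 84 = -10 + 49 - 84 = -45$)
$o{\left(-2,5 \right)} \left(Y{\left(-4,-8 \right)} + y\right) = 5 \left(\left(-3 - -8\right) - 45\right) = 5 \left(\left(-3 + 8\right) - 45\right) = 5 \left(5 - 45\right) = 5 \left(-40\right) = -200$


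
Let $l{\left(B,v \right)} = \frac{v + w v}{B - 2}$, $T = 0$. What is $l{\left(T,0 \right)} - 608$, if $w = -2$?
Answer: $-608$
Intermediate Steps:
$l{\left(B,v \right)} = - \frac{v}{-2 + B}$ ($l{\left(B,v \right)} = \frac{v - 2 v}{B - 2} = \frac{\left(-1\right) v}{-2 + B} = - \frac{v}{-2 + B}$)
$l{\left(T,0 \right)} - 608 = \left(-1\right) 0 \frac{1}{-2 + 0} - 608 = \left(-1\right) 0 \frac{1}{-2} - 608 = \left(-1\right) 0 \left(- \frac{1}{2}\right) - 608 = 0 - 608 = -608$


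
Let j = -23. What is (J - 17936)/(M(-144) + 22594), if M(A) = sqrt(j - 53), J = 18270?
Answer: 1886599/127622228 - 167*I*sqrt(19)/127622228 ≈ 0.014783 - 5.7038e-6*I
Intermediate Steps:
M(A) = 2*I*sqrt(19) (M(A) = sqrt(-23 - 53) = sqrt(-76) = 2*I*sqrt(19))
(J - 17936)/(M(-144) + 22594) = (18270 - 17936)/(2*I*sqrt(19) + 22594) = 334/(22594 + 2*I*sqrt(19))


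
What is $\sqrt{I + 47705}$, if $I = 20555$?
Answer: $2 \sqrt{17065} \approx 261.27$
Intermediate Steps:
$\sqrt{I + 47705} = \sqrt{20555 + 47705} = \sqrt{68260} = 2 \sqrt{17065}$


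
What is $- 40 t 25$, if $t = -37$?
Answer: $37000$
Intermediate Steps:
$- 40 t 25 = \left(-40\right) \left(-37\right) 25 = 1480 \cdot 25 = 37000$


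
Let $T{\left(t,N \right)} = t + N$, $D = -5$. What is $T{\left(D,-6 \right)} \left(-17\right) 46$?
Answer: $8602$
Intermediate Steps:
$T{\left(t,N \right)} = N + t$
$T{\left(D,-6 \right)} \left(-17\right) 46 = \left(-6 - 5\right) \left(-17\right) 46 = \left(-11\right) \left(-17\right) 46 = 187 \cdot 46 = 8602$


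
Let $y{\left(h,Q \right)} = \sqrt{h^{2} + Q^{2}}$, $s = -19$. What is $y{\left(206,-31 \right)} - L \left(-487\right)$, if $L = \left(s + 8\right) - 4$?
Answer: $-7305 + \sqrt{43397} \approx -7096.7$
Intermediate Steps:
$L = -15$ ($L = \left(-19 + 8\right) - 4 = -11 - 4 = -15$)
$y{\left(h,Q \right)} = \sqrt{Q^{2} + h^{2}}$
$y{\left(206,-31 \right)} - L \left(-487\right) = \sqrt{\left(-31\right)^{2} + 206^{2}} - \left(-15\right) \left(-487\right) = \sqrt{961 + 42436} - 7305 = \sqrt{43397} - 7305 = -7305 + \sqrt{43397}$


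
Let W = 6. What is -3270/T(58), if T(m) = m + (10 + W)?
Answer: -1635/37 ≈ -44.189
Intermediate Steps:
T(m) = 16 + m (T(m) = m + (10 + 6) = m + 16 = 16 + m)
-3270/T(58) = -3270/(16 + 58) = -3270/74 = -3270*1/74 = -1635/37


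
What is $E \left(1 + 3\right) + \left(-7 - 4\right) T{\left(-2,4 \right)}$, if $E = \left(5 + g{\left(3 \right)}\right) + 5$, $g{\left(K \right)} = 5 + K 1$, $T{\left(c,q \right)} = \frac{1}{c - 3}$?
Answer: $\frac{371}{5} \approx 74.2$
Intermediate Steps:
$T{\left(c,q \right)} = \frac{1}{-3 + c}$
$g{\left(K \right)} = 5 + K$
$E = 18$ ($E = \left(5 + \left(5 + 3\right)\right) + 5 = \left(5 + 8\right) + 5 = 13 + 5 = 18$)
$E \left(1 + 3\right) + \left(-7 - 4\right) T{\left(-2,4 \right)} = 18 \left(1 + 3\right) + \frac{-7 - 4}{-3 - 2} = 18 \cdot 4 - \frac{11}{-5} = 72 - - \frac{11}{5} = 72 + \frac{11}{5} = \frac{371}{5}$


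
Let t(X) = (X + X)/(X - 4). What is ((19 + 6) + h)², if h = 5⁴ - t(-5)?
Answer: 34105600/81 ≈ 4.2106e+5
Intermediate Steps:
t(X) = 2*X/(-4 + X) (t(X) = (2*X)/(-4 + X) = 2*X/(-4 + X))
h = 5615/9 (h = 5⁴ - 2*(-5)/(-4 - 5) = 625 - 2*(-5)/(-9) = 625 - 2*(-5)*(-1)/9 = 625 - 1*10/9 = 625 - 10/9 = 5615/9 ≈ 623.89)
((19 + 6) + h)² = ((19 + 6) + 5615/9)² = (25 + 5615/9)² = (5840/9)² = 34105600/81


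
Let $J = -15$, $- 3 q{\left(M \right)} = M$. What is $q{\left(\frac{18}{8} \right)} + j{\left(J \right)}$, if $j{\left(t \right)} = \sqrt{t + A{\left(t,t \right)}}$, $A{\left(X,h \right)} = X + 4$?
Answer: $- \frac{3}{4} + i \sqrt{26} \approx -0.75 + 5.099 i$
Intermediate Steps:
$A{\left(X,h \right)} = 4 + X$
$q{\left(M \right)} = - \frac{M}{3}$
$j{\left(t \right)} = \sqrt{4 + 2 t}$ ($j{\left(t \right)} = \sqrt{t + \left(4 + t\right)} = \sqrt{4 + 2 t}$)
$q{\left(\frac{18}{8} \right)} + j{\left(J \right)} = - \frac{18 \cdot \frac{1}{8}}{3} + \sqrt{4 + 2 \left(-15\right)} = - \frac{18 \cdot \frac{1}{8}}{3} + \sqrt{4 - 30} = \left(- \frac{1}{3}\right) \frac{9}{4} + \sqrt{-26} = - \frac{3}{4} + i \sqrt{26}$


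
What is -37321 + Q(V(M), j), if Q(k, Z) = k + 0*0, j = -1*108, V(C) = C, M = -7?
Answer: -37328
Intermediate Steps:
j = -108
Q(k, Z) = k (Q(k, Z) = k + 0 = k)
-37321 + Q(V(M), j) = -37321 - 7 = -37328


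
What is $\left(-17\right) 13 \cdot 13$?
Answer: $-2873$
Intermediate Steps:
$\left(-17\right) 13 \cdot 13 = \left(-221\right) 13 = -2873$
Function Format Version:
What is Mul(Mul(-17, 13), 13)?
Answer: -2873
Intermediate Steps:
Mul(Mul(-17, 13), 13) = Mul(-221, 13) = -2873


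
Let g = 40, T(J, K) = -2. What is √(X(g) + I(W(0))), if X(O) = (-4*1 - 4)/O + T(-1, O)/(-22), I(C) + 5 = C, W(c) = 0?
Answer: I*√15455/55 ≈ 2.2603*I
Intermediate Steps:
I(C) = -5 + C
X(O) = 1/11 - 8/O (X(O) = (-4*1 - 4)/O - 2/(-22) = (-4 - 4)/O - 2*(-1/22) = -8/O + 1/11 = 1/11 - 8/O)
√(X(g) + I(W(0))) = √((1/11)*(-88 + 40)/40 + (-5 + 0)) = √((1/11)*(1/40)*(-48) - 5) = √(-6/55 - 5) = √(-281/55) = I*√15455/55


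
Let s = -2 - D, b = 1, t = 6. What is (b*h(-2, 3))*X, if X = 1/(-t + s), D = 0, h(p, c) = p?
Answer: ¼ ≈ 0.25000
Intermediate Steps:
s = -2 (s = -2 - 1*0 = -2 + 0 = -2)
X = -⅛ (X = 1/(-1*6 - 2) = 1/(-6 - 2) = 1/(-8) = -⅛ ≈ -0.12500)
(b*h(-2, 3))*X = (1*(-2))*(-⅛) = -2*(-⅛) = ¼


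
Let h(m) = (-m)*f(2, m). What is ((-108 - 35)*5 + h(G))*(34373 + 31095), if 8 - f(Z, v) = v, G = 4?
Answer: -47857108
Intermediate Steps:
f(Z, v) = 8 - v
h(m) = -m*(8 - m) (h(m) = (-m)*(8 - m) = -m*(8 - m))
((-108 - 35)*5 + h(G))*(34373 + 31095) = ((-108 - 35)*5 + 4*(-8 + 4))*(34373 + 31095) = (-143*5 + 4*(-4))*65468 = (-715 - 16)*65468 = -731*65468 = -47857108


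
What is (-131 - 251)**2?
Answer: 145924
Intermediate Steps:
(-131 - 251)**2 = (-382)**2 = 145924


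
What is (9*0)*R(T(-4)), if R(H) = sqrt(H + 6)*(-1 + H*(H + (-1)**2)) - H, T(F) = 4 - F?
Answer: 0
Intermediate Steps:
R(H) = -H + sqrt(6 + H)*(-1 + H*(1 + H)) (R(H) = sqrt(6 + H)*(-1 + H*(H + 1)) - H = sqrt(6 + H)*(-1 + H*(1 + H)) - H = -H + sqrt(6 + H)*(-1 + H*(1 + H)))
(9*0)*R(T(-4)) = (9*0)*(-(4 - 1*(-4)) - sqrt(6 + (4 - 1*(-4))) + (4 - 1*(-4))*sqrt(6 + (4 - 1*(-4))) + (4 - 1*(-4))**2*sqrt(6 + (4 - 1*(-4)))) = 0*(-(4 + 4) - sqrt(6 + (4 + 4)) + (4 + 4)*sqrt(6 + (4 + 4)) + (4 + 4)**2*sqrt(6 + (4 + 4))) = 0*(-1*8 - sqrt(6 + 8) + 8*sqrt(6 + 8) + 8**2*sqrt(6 + 8)) = 0*(-8 - sqrt(14) + 8*sqrt(14) + 64*sqrt(14)) = 0*(-8 + 71*sqrt(14)) = 0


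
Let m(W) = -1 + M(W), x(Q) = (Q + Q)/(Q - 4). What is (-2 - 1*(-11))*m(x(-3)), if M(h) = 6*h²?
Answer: 1503/49 ≈ 30.673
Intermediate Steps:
x(Q) = 2*Q/(-4 + Q) (x(Q) = (2*Q)/(-4 + Q) = 2*Q/(-4 + Q))
m(W) = -1 + 6*W²
(-2 - 1*(-11))*m(x(-3)) = (-2 - 1*(-11))*(-1 + 6*(2*(-3)/(-4 - 3))²) = (-2 + 11)*(-1 + 6*(2*(-3)/(-7))²) = 9*(-1 + 6*(2*(-3)*(-⅐))²) = 9*(-1 + 6*(6/7)²) = 9*(-1 + 6*(36/49)) = 9*(-1 + 216/49) = 9*(167/49) = 1503/49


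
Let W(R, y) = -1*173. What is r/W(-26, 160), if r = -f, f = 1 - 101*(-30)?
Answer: 3031/173 ≈ 17.520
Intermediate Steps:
W(R, y) = -173
f = 3031 (f = 1 + 3030 = 3031)
r = -3031 (r = -1*3031 = -3031)
r/W(-26, 160) = -3031/(-173) = -3031*(-1/173) = 3031/173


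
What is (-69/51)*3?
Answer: -69/17 ≈ -4.0588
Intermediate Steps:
(-69/51)*3 = ((1/51)*(-69))*3 = -23/17*3 = -69/17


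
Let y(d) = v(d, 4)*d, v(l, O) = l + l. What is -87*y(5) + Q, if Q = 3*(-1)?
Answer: -4353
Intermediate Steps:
v(l, O) = 2*l
y(d) = 2*d² (y(d) = (2*d)*d = 2*d²)
Q = -3
-87*y(5) + Q = -174*5² - 3 = -174*25 - 3 = -87*50 - 3 = -4350 - 3 = -4353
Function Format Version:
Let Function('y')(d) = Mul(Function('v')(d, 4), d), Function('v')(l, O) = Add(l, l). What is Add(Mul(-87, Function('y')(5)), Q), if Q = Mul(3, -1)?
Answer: -4353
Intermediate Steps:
Function('v')(l, O) = Mul(2, l)
Function('y')(d) = Mul(2, Pow(d, 2)) (Function('y')(d) = Mul(Mul(2, d), d) = Mul(2, Pow(d, 2)))
Q = -3
Add(Mul(-87, Function('y')(5)), Q) = Add(Mul(-87, Mul(2, Pow(5, 2))), -3) = Add(Mul(-87, Mul(2, 25)), -3) = Add(Mul(-87, 50), -3) = Add(-4350, -3) = -4353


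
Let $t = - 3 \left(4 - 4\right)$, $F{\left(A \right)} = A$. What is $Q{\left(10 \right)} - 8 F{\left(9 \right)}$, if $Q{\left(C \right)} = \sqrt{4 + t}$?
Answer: $-70$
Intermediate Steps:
$t = 0$ ($t = \left(-3\right) 0 = 0$)
$Q{\left(C \right)} = 2$ ($Q{\left(C \right)} = \sqrt{4 + 0} = \sqrt{4} = 2$)
$Q{\left(10 \right)} - 8 F{\left(9 \right)} = 2 - 72 = -70$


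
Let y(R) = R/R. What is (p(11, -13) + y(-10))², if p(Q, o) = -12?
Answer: 121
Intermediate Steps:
y(R) = 1
(p(11, -13) + y(-10))² = (-12 + 1)² = (-11)² = 121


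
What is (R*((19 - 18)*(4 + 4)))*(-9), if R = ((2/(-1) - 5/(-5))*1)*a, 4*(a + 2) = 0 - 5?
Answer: -234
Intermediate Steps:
a = -13/4 (a = -2 + (0 - 5)/4 = -2 + (¼)*(-5) = -2 - 5/4 = -13/4 ≈ -3.2500)
R = 13/4 (R = ((2/(-1) - 5/(-5))*1)*(-13/4) = ((2*(-1) - 5*(-⅕))*1)*(-13/4) = ((-2 + 1)*1)*(-13/4) = -1*1*(-13/4) = -1*(-13/4) = 13/4 ≈ 3.2500)
(R*((19 - 18)*(4 + 4)))*(-9) = (13*((19 - 18)*(4 + 4))/4)*(-9) = (13*(1*8)/4)*(-9) = ((13/4)*8)*(-9) = 26*(-9) = -234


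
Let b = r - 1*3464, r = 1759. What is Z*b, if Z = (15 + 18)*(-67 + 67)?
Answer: 0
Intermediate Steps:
b = -1705 (b = 1759 - 1*3464 = 1759 - 3464 = -1705)
Z = 0 (Z = 33*0 = 0)
Z*b = 0*(-1705) = 0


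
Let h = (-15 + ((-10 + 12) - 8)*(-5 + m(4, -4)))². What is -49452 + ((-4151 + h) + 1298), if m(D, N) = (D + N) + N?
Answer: -50784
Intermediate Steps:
m(D, N) = D + 2*N
h = 1521 (h = (-15 + ((-10 + 12) - 8)*(-5 + (4 + 2*(-4))))² = (-15 + (2 - 8)*(-5 + (4 - 8)))² = (-15 - 6*(-5 - 4))² = (-15 - 6*(-9))² = (-15 + 54)² = 39² = 1521)
-49452 + ((-4151 + h) + 1298) = -49452 + ((-4151 + 1521) + 1298) = -49452 + (-2630 + 1298) = -49452 - 1332 = -50784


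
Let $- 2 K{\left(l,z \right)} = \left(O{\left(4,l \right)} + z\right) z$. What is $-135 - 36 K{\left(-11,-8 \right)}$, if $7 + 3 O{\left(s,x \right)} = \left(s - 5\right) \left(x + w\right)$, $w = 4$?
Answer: $1017$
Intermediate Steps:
$O{\left(s,x \right)} = - \frac{7}{3} + \frac{\left(-5 + s\right) \left(4 + x\right)}{3}$ ($O{\left(s,x \right)} = - \frac{7}{3} + \frac{\left(s - 5\right) \left(x + 4\right)}{3} = - \frac{7}{3} + \frac{\left(-5 + s\right) \left(4 + x\right)}{3}$)
$K{\left(l,z \right)} = - \frac{z \left(- \frac{11}{3} + z - \frac{l}{3}\right)}{2}$ ($K{\left(l,z \right)} = - \frac{\left(\left(-9 - \frac{5 l}{3} + \frac{4}{3} \cdot 4 + \frac{1}{3} \cdot 4 l\right) + z\right) z}{2} = - \frac{\left(\left(-9 - \frac{5 l}{3} + \frac{16}{3} + \frac{4 l}{3}\right) + z\right) z}{2} = - \frac{\left(\left(- \frac{11}{3} - \frac{l}{3}\right) + z\right) z}{2} = - \frac{\left(- \frac{11}{3} + z - \frac{l}{3}\right) z}{2} = - \frac{z \left(- \frac{11}{3} + z - \frac{l}{3}\right)}{2}$)
$-135 - 36 K{\left(-11,-8 \right)} = -135 - 36 \cdot \frac{1}{6} \left(-8\right) \left(11 - 11 - -24\right) = -135 - 36 \cdot \frac{1}{6} \left(-8\right) \left(11 - 11 + 24\right) = -135 - 36 \cdot \frac{1}{6} \left(-8\right) 24 = -135 - -1152 = -135 + 1152 = 1017$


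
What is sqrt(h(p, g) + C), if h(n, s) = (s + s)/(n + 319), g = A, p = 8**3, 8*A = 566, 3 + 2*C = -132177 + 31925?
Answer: I*sqrt(34615978941)/831 ≈ 223.89*I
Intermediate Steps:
C = -100255/2 (C = -3/2 + (-132177 + 31925)/2 = -3/2 + (1/2)*(-100252) = -3/2 - 50126 = -100255/2 ≈ -50128.)
A = 283/4 (A = (1/8)*566 = 283/4 ≈ 70.750)
p = 512
g = 283/4 ≈ 70.750
h(n, s) = 2*s/(319 + n) (h(n, s) = (2*s)/(319 + n) = 2*s/(319 + n))
sqrt(h(p, g) + C) = sqrt(2*(283/4)/(319 + 512) - 100255/2) = sqrt(2*(283/4)/831 - 100255/2) = sqrt(2*(283/4)*(1/831) - 100255/2) = sqrt(283/1662 - 100255/2) = sqrt(-41655811/831) = I*sqrt(34615978941)/831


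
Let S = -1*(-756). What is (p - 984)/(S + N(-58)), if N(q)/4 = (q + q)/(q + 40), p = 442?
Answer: -2439/3518 ≈ -0.69329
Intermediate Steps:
N(q) = 8*q/(40 + q) (N(q) = 4*((q + q)/(q + 40)) = 4*((2*q)/(40 + q)) = 4*(2*q/(40 + q)) = 8*q/(40 + q))
S = 756
(p - 984)/(S + N(-58)) = (442 - 984)/(756 + 8*(-58)/(40 - 58)) = -542/(756 + 8*(-58)/(-18)) = -542/(756 + 8*(-58)*(-1/18)) = -542/(756 + 232/9) = -542/7036/9 = -542*9/7036 = -2439/3518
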